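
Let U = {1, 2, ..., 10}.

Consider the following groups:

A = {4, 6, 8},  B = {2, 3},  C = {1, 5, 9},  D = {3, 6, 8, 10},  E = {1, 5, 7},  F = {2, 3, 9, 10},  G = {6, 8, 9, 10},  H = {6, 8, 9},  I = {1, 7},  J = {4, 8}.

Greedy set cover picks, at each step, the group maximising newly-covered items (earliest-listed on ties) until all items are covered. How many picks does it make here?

Greedy: pick D (covers 4 new) → pick C (covers 3 new) → pick A (covers 1 new) → pick B (covers 1 new) → pick E (covers 1 new). Total picks: 5.
(The true minimum cover uses only 3 groups, so greedy is not optimal here.)

5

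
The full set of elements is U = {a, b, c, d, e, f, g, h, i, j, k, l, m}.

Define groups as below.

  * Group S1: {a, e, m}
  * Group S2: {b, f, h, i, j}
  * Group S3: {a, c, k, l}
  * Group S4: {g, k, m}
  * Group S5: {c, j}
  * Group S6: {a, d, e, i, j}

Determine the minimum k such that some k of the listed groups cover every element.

4

Take {S2, S3, S4, S6}. Their union is {a, b, c, d, e, f, g, h, i, j, k, l, m}, which is all 13 elements.
Only S6 contains d, so S6 is forced; the remaining 8 elements need at least 3 more groups (each remaining group adds at most 3) — so at least 4 groups are needed, and 4 is optimal.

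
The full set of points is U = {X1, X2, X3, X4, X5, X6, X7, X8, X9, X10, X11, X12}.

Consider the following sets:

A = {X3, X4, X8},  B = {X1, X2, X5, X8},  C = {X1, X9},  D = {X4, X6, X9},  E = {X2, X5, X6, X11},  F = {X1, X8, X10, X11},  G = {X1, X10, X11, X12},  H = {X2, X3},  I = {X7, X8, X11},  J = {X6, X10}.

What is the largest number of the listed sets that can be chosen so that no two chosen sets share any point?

4

C, H, I, J are pairwise disjoint (C={X1,X9}; H={X2,X3}; I={X7,X8,X11}; J={X6,X10}).
Every remaining set overlaps one of these, and no 5 of the listed sets are pairwise disjoint, so 4 is the maximum.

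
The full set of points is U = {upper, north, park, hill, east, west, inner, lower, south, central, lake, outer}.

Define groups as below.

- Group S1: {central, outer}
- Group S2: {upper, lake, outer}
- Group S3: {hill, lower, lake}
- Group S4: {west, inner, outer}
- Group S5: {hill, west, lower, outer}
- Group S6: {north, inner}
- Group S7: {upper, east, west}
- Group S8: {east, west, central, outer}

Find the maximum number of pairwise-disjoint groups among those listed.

4

S1, S3, S6, S7 are pairwise disjoint (S1={central,outer}; S3={hill,lower,lake}; S6={north,inner}; S7={upper,east,west}).
Every remaining group overlaps one of these, and no 5 of the listed groups are pairwise disjoint, so 4 is the maximum.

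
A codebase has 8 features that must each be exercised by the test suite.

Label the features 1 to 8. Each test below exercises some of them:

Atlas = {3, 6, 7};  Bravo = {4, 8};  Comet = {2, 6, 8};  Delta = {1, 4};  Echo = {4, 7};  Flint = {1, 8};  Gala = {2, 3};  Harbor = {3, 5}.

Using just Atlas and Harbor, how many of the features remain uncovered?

4

Union of Atlas, Harbor = {3, 5, 6, 7}.
Not covered: 1, 2, 4, 8 — 4 features.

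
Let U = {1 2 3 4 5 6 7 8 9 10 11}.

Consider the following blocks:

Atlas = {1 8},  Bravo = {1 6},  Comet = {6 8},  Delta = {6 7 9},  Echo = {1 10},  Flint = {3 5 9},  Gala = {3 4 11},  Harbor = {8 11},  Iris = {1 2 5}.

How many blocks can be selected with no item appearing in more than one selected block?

3

Delta, Gala, Iris are pairwise disjoint (Delta={6,7,9}; Gala={3,4,11}; Iris={1,2,5}).
Every remaining block overlaps one of these, and no 4 of the listed blocks are pairwise disjoint, so 3 is the maximum.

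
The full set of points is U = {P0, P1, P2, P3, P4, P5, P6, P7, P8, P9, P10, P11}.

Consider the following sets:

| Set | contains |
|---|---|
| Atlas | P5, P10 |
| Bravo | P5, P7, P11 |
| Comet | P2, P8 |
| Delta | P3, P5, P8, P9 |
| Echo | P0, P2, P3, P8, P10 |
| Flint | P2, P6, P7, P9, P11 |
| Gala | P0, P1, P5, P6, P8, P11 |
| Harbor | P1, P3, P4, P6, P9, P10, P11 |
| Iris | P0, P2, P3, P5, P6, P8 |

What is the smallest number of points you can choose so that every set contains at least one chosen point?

H = {P2, P5, P9} meets every set (each contains at least one member of H), and |H| = 3.
No choice of 2 points meets every set, so 3 is the minimum.

3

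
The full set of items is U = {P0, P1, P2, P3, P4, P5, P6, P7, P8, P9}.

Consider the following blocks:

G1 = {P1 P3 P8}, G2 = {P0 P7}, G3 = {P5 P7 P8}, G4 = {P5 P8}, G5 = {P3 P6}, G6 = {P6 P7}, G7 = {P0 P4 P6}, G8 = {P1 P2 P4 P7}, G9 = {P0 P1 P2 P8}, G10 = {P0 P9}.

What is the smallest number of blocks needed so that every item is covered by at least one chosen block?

G3, G5, G8, and G10 cover everything between them: the union {P0, P1, P2, P3, P4, P5, P6, P7, P8, P9} is all of U.
No 3 of the 10 blocks cover everything (all 120 combinations miss at least one item), so 4 is optimal.

4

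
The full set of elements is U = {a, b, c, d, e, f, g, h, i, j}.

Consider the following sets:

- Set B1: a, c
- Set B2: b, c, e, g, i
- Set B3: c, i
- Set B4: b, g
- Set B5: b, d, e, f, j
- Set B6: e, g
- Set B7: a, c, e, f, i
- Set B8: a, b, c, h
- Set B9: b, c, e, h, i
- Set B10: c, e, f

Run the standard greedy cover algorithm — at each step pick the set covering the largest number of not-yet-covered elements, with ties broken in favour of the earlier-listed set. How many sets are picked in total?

3

Greedy: pick B2 (covers 5 new) → pick B5 (covers 3 new) → pick B8 (covers 2 new). Total picks: 3.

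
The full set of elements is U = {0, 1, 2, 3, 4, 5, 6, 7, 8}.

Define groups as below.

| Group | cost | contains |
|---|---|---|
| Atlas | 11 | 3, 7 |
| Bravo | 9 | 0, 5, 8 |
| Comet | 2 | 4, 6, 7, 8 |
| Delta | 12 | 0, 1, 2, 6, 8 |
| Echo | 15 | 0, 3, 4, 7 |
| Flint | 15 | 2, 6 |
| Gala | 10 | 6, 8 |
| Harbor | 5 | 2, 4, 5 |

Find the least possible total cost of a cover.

28

Atlas, Delta, Harbor together cover every element (Atlas ∪ Delta ∪ Harbor = {0, 1, 2, 3, 4, 5, 6, 7, 8}); total cost 11 + 12 + 5 = 28.
The greedy pick Comet, Harbor, Delta, Atlas costs 30; no covering selection beats 28.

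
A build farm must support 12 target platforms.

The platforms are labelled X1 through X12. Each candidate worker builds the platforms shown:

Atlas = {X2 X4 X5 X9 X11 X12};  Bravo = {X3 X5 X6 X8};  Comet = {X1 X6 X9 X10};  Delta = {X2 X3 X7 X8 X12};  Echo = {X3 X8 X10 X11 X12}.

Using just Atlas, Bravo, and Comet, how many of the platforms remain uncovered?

Union of Atlas, Bravo, Comet = {X1, X2, X3, X4, X5, X6, X8, X9, X10, X11, X12}.
Not covered: X7 — 1 platform.

1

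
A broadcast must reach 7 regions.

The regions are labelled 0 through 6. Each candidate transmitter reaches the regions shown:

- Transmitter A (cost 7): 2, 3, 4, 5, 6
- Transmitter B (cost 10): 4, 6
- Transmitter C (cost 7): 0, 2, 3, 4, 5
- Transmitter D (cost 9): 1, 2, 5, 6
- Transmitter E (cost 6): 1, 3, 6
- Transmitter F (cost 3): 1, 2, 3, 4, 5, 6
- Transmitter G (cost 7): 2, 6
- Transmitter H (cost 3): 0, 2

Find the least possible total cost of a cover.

6

F, H together cover every region (F ∪ H = {0, 1, 2, 3, 4, 5, 6}); total cost 3 + 3 = 6.
No covering selection has total cost below 6.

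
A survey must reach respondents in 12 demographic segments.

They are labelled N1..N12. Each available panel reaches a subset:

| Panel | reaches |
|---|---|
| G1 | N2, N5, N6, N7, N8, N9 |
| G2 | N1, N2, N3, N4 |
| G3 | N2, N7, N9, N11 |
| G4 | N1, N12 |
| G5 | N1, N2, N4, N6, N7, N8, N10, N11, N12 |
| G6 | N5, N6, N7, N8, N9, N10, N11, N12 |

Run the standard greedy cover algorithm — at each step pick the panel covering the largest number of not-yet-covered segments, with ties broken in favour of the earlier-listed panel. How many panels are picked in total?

3

Greedy: pick G5 (covers 9 new) → pick G1 (covers 2 new) → pick G2 (covers 1 new). Total picks: 3.
(The true minimum cover uses only 2 panels, so greedy is not optimal here.)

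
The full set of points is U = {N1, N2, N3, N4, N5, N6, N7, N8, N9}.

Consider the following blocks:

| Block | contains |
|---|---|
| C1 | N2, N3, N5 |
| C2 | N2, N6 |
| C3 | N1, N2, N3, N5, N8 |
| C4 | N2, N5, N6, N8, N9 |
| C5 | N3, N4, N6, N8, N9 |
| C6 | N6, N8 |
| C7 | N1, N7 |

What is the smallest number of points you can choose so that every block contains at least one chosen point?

H = {N1, N3, N6} meets every block (each contains at least one member of H), and |H| = 3.
The blocks C1, C6, C7 are pairwise disjoint, so any hitting set needs a separate point for each — at least 3. Hence 3 is optimal.

3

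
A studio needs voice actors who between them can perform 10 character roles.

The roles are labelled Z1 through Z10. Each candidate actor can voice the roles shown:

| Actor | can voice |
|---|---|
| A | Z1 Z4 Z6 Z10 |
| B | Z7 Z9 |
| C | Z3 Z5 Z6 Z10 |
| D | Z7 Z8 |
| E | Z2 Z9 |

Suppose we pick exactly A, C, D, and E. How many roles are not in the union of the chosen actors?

0

Union of A, C, D, E = {Z1, Z2, Z3, Z4, Z5, Z6, Z7, Z8, Z9, Z10} — that's every role, so 0 are uncovered.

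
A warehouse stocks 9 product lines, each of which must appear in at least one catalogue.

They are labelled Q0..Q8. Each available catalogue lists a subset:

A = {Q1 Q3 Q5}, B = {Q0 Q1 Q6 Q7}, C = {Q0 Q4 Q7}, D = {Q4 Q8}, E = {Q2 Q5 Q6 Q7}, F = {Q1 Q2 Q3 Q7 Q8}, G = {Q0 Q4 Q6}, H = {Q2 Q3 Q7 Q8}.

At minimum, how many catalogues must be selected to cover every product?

Take {A, G, H}. Their union is {Q0, Q1, Q2, Q3, Q4, Q5, Q6, Q7, Q8}, which is all 9 products.
No 2 of the 8 catalogues cover everything (all 28 combinations miss at least one product), so 3 is optimal.

3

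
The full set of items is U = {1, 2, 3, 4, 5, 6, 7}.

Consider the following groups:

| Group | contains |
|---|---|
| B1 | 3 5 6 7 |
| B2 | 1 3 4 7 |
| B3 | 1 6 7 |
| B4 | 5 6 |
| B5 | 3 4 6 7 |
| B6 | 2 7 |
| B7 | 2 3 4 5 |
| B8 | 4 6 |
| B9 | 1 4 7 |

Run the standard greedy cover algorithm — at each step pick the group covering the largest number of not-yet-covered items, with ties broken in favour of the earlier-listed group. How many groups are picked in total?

3

Greedy: pick B1 (covers 4 new) → pick B2 (covers 2 new) → pick B6 (covers 1 new). Total picks: 3.
(The true minimum cover uses only 2 groups, so greedy is not optimal here.)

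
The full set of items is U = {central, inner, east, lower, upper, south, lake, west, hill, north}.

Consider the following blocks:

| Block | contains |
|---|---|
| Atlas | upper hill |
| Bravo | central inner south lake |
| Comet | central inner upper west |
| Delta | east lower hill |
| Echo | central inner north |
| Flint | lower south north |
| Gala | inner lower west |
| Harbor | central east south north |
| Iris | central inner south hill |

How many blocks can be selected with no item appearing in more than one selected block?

Atlas, Gala, Harbor are pairwise disjoint (Atlas={upper,hill}; Gala={inner,lower,west}; Harbor={central,east,south,north}).
Every remaining block overlaps one of these, and no 4 of the listed blocks are pairwise disjoint, so 3 is the maximum.

3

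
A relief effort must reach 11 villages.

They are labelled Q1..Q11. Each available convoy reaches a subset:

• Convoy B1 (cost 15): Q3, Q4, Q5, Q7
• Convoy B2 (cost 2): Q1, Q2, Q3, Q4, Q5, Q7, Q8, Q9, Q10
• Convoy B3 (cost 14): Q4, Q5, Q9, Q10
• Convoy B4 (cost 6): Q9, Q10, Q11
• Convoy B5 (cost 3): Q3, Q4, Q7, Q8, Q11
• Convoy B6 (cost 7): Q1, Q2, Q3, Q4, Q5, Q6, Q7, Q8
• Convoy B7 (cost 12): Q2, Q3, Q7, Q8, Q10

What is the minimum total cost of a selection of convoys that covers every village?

B2, B5, B6 together cover every village (B2 ∪ B5 ∪ B6 = {Q1, Q2, Q3, Q4, Q5, Q6, Q7, Q8, Q9, Q10, Q11}); total cost 2 + 3 + 7 = 12.
No covering selection has total cost below 12.

12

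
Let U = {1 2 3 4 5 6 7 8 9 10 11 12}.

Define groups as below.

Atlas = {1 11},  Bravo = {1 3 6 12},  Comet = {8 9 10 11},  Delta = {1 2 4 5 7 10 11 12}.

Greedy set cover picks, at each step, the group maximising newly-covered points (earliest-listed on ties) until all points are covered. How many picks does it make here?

3

Greedy: pick Delta (covers 8 new) → pick Bravo (covers 2 new) → pick Comet (covers 2 new). Total picks: 3.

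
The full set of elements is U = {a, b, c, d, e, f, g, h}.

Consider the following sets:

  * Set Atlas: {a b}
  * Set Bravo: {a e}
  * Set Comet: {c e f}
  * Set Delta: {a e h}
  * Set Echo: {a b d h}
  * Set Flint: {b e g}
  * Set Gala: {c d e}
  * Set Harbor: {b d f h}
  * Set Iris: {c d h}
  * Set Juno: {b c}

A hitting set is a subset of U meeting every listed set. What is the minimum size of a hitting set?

3

T = {b, c, e} meets every set (each contains at least one member of T), and |T| = 3.
No choice of 2 elements meets every set, so 3 is the minimum.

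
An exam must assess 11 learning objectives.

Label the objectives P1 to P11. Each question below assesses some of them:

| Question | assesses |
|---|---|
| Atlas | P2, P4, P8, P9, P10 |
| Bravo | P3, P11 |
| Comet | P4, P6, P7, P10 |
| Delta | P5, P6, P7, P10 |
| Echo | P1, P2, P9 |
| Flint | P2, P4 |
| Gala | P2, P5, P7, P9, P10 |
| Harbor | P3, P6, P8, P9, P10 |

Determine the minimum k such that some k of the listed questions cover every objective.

4

Atlas and Bravo and Delta and Echo together: Atlas ∪ Bravo ∪ Delta ∪ Echo = {P1, P2, P3, P4, P5, P6, P7, P8, P9, P10, P11} — every objective is covered.
No 3 of the 8 questions cover everything (all 56 combinations miss at least one objective), so 4 is optimal.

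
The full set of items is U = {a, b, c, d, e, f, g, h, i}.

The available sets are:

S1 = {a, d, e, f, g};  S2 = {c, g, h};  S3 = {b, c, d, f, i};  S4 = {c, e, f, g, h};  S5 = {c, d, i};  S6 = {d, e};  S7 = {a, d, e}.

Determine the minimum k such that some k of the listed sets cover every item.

3

Take {S1, S3, S4}. Their union is {a, b, c, d, e, f, g, h, i}, which is all 9 items.
Only S3 contains b, so S3 is forced; the remaining 4 items need at least 2 more sets (each remaining set adds at most 3) — so at least 3 sets are needed, and 3 is optimal.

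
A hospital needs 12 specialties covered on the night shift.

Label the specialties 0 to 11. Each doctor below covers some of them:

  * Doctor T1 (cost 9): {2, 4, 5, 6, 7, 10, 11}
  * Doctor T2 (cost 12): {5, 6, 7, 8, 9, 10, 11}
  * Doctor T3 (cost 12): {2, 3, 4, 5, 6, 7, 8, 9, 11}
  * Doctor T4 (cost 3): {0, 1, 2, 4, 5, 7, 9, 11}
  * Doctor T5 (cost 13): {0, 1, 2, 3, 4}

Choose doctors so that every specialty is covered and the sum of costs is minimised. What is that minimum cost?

24

T1, T3, T4 together cover every specialty (T1 ∪ T3 ∪ T4 = {0, 1, 2, 3, 4, 5, 6, 7, 8, 9, 10, 11}); total cost 9 + 12 + 3 = 24.
The greedy pick T4, T2, T3 costs 27; no covering selection beats 24.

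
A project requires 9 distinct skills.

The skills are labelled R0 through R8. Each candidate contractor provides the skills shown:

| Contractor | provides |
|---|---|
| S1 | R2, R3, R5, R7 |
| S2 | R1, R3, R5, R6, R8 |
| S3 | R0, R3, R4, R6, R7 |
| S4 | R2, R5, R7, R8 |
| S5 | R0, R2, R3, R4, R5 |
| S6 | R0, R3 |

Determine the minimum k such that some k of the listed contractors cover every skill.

S1 and S2 and S3 together: S1 ∪ S2 ∪ S3 = {R0, R1, R2, R3, R4, R5, R6, R7, R8} — every skill is covered.
Only S2 contains R1, so S2 is forced; the remaining 4 skills need at least 2 more contractors (each remaining contractor adds at most 3) — so at least 3 contractors are needed, and 3 is optimal.

3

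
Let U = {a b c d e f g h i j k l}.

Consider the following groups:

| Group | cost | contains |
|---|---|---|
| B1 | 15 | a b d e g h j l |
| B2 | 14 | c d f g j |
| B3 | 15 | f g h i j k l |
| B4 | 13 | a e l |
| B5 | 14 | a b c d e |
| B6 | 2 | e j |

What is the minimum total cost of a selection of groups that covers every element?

29

B3, B5 together cover every element (B3 ∪ B5 = {a, b, c, d, e, f, g, h, i, j, k, l}); total cost 15 + 14 = 29.
The greedy pick B6, B1, B3, B2 costs 46; no covering selection beats 29.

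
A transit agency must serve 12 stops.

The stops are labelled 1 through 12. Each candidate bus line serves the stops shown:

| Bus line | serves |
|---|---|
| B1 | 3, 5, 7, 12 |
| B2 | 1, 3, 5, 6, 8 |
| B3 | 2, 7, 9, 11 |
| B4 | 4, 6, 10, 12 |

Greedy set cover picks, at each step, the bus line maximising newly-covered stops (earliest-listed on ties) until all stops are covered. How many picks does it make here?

3

Greedy: pick B2 (covers 5 new) → pick B3 (covers 4 new) → pick B4 (covers 3 new). Total picks: 3.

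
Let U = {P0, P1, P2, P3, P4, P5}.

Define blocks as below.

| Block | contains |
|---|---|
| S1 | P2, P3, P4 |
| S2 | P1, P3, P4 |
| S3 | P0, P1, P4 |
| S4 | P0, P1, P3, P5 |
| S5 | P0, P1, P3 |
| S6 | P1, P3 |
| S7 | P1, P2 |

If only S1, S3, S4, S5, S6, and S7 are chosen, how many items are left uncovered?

Union of S1, S3, S4, S5, S6, S7 = {P0, P1, P2, P3, P4, P5} — that's every item, so 0 are uncovered.

0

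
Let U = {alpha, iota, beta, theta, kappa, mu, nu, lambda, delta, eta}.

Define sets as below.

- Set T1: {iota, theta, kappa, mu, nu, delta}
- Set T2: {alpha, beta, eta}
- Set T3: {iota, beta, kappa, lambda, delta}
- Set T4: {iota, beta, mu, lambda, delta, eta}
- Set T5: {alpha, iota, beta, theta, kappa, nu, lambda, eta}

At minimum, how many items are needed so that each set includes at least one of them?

2

Take H = {delta, eta}. Each listed set contains at least one of these, so H is a hitting set of size 2.
The sets T1, T2 are pairwise disjoint, so any hitting set needs a separate item for each — at least 2. Hence 2 is optimal.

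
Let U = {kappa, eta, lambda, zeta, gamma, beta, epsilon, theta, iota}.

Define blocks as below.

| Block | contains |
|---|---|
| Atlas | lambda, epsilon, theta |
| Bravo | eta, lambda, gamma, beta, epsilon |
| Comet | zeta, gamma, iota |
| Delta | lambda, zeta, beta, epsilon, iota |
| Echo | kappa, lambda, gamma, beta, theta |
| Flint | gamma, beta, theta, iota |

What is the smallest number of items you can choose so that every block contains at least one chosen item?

Take H = {lambda, gamma}. Each listed block contains at least one of these, so H is a hitting set of size 2.
The blocks Atlas, Comet are pairwise disjoint, so any hitting set needs a separate item for each — at least 2. Hence 2 is optimal.

2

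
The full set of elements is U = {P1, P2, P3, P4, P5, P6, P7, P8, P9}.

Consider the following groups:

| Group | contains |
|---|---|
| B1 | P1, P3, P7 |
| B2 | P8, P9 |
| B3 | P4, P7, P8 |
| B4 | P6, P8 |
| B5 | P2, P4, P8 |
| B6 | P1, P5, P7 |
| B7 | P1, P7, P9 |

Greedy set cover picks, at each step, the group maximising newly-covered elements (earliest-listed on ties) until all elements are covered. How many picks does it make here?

5

Greedy: pick B1 (covers 3 new) → pick B5 (covers 3 new) → pick B2 (covers 1 new) → pick B4 (covers 1 new) → pick B6 (covers 1 new). Total picks: 5.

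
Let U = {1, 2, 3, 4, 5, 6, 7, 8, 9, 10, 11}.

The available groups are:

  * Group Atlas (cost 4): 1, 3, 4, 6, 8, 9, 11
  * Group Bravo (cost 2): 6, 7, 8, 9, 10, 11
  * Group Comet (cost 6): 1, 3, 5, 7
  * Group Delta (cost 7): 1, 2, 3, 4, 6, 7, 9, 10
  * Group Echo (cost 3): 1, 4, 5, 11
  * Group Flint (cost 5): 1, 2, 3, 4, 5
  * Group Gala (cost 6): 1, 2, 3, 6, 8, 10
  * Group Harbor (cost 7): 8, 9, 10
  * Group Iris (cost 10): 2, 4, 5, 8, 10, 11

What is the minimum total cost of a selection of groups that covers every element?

7

Bravo, Flint together cover every element (Bravo ∪ Flint = {1, 2, 3, 4, 5, 6, 7, 8, 9, 10, 11}); total cost 2 + 5 = 7.
The greedy pick Bravo, Echo, Flint costs 10; no covering selection beats 7.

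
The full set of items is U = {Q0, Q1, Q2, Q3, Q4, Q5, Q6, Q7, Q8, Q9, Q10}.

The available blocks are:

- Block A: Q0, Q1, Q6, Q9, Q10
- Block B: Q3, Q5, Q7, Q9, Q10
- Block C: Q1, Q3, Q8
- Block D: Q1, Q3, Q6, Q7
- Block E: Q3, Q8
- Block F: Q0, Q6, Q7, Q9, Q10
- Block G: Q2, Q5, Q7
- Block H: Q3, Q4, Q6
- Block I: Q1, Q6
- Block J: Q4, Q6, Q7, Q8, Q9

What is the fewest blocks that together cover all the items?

A and B and G and J together: A ∪ B ∪ G ∪ J = {Q0, Q1, Q2, Q3, Q4, Q5, Q6, Q7, Q8, Q9, Q10} — every item is covered.
No 3 of the 10 blocks cover everything (all 120 combinations miss at least one item), so 4 is optimal.

4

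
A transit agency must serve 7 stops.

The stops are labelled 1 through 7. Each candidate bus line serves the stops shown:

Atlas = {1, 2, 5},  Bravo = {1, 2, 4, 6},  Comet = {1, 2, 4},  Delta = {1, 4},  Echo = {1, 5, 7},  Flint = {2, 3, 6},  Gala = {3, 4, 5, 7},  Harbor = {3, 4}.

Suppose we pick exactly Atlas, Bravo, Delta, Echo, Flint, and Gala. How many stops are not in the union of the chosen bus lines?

0

Union of Atlas, Bravo, Delta, Echo, Flint, Gala = {1, 2, 3, 4, 5, 6, 7} — that's every stop, so 0 are uncovered.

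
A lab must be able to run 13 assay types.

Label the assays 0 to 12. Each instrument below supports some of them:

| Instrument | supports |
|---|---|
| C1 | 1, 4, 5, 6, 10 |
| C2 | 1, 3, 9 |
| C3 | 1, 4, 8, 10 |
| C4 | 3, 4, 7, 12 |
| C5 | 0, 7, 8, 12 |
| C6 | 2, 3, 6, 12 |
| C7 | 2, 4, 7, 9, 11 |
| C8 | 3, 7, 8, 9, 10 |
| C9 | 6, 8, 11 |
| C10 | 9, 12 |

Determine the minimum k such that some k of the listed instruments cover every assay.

4

Take {C1, C2, C5, C7}. Their union is {0, 1, 2, 3, 4, 5, 6, 7, 8, 9, 10, 11, 12}, which is all 13 assays.
No 3 of the 10 instruments cover everything (all 120 combinations miss at least one assay), so 4 is optimal.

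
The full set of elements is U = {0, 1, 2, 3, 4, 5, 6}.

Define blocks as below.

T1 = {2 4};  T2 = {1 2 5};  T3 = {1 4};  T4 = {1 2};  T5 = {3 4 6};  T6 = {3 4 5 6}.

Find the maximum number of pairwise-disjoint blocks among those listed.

T4, T5 are pairwise disjoint (T4={1,2}; T5={3,4,6}).
Every remaining block overlaps one of these, and no 3 of the listed blocks are pairwise disjoint, so 2 is the maximum.

2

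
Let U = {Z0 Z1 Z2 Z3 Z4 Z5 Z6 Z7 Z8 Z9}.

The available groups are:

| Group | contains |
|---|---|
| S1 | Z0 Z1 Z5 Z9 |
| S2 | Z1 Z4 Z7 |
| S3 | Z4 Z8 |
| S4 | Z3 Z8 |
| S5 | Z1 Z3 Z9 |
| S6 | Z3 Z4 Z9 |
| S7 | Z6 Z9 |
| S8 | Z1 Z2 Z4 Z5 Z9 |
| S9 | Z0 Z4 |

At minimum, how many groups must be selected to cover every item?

S2 and S4 and S7 and S8 and S9 together: S2 ∪ S4 ∪ S7 ∪ S8 ∪ S9 = {Z0, Z1, Z2, Z3, Z4, Z5, Z6, Z7, Z8, Z9} — every item is covered.
No 4 of the 9 groups cover everything (all 126 combinations miss at least one item), so 5 is optimal.

5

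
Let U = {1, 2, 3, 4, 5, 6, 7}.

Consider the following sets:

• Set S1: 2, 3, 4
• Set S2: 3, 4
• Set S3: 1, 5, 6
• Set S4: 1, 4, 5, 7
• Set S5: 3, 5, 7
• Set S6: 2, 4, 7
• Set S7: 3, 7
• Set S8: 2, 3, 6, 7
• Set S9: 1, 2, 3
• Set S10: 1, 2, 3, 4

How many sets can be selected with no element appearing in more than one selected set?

2

S2, S3 are pairwise disjoint (S2={3,4}; S3={1,5,6}).
Every remaining set overlaps one of these, and no 3 of the listed sets are pairwise disjoint, so 2 is the maximum.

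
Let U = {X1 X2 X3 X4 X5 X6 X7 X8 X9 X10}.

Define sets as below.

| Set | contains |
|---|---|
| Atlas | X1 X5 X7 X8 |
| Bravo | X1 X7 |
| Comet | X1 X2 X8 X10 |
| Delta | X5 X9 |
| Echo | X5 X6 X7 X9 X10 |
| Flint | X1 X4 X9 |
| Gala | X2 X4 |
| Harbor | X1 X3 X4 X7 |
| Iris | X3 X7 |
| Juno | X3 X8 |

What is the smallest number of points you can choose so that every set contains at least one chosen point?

Take H = {X2, X3, X7, X9}. Each listed set contains at least one of these, so H is a hitting set of size 4.
The sets Bravo, Delta, Gala, Juno are pairwise disjoint, so any hitting set needs a separate point for each — at least 4. Hence 4 is optimal.

4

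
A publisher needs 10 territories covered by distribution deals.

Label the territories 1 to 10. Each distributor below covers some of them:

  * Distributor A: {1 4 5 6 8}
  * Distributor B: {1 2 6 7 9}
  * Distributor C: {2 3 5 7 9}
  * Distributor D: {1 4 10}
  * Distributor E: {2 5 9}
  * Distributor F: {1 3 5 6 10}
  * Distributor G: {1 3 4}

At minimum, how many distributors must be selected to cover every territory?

3

Take {A, C, F}. Their union is {1, 2, 3, 4, 5, 6, 7, 8, 9, 10}, which is all 10 territories.
Only A contains 8, so A is forced; the remaining 5 territories need at least 2 more distributors (each remaining distributor adds at most 4) — so at least 3 distributors are needed, and 3 is optimal.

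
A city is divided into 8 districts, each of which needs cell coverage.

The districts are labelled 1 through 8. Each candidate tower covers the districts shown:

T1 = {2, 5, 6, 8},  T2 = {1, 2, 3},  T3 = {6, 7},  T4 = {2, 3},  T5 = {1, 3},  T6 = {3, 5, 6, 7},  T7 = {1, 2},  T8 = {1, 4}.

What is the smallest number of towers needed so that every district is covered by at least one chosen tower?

3

Take {T1, T6, T8}. Their union is {1, 2, 3, 4, 5, 6, 7, 8}, which is all 8 districts.
Only T8 contains 4, so T8 is forced; the remaining 6 districts need at least 2 more towers (each remaining tower adds at most 4) — so at least 3 towers are needed, and 3 is optimal.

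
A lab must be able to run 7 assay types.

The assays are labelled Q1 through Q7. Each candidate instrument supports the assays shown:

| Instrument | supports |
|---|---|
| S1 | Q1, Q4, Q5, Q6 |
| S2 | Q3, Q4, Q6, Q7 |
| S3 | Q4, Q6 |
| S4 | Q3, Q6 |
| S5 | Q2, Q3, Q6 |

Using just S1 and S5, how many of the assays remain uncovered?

Union of S1, S5 = {Q1, Q2, Q3, Q4, Q5, Q6}.
Not covered: Q7 — 1 assay.

1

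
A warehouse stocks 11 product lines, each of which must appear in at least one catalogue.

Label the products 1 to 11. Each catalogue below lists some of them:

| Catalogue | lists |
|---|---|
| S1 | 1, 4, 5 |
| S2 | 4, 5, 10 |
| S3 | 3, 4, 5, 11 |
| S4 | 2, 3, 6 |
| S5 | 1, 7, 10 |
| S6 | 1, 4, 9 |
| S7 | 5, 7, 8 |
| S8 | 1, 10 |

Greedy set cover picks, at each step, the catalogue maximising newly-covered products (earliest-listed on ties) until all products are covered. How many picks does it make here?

5

Greedy: pick S3 (covers 4 new) → pick S5 (covers 3 new) → pick S4 (covers 2 new) → pick S6 (covers 1 new) → pick S7 (covers 1 new). Total picks: 5.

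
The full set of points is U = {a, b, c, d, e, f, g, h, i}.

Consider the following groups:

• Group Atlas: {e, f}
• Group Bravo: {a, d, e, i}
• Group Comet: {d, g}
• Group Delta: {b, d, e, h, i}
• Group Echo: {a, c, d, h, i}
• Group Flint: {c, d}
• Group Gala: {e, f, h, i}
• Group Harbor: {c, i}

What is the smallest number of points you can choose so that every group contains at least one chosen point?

3

Take T = {c, d, e}. Each listed group contains at least one of these, so T is a hitting set of size 3.
The groups Atlas, Comet, Harbor are pairwise disjoint, so any hitting set needs a separate point for each — at least 3. Hence 3 is optimal.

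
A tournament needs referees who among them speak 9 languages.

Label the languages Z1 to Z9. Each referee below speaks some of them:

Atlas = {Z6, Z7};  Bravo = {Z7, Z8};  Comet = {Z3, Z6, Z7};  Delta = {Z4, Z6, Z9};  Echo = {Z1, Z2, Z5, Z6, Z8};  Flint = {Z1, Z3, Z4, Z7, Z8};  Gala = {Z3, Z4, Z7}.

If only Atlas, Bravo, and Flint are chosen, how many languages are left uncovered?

3

Union of Atlas, Bravo, Flint = {Z1, Z3, Z4, Z6, Z7, Z8}.
Not covered: Z2, Z5, Z9 — 3 languages.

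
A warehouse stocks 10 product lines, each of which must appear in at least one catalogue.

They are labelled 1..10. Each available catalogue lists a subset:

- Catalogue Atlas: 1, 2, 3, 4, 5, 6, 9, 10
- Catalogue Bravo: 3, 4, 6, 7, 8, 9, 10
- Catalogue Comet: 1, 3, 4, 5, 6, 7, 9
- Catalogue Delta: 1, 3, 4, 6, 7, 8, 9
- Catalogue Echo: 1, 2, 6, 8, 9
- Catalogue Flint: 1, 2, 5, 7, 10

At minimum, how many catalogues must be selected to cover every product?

2

Bravo and Flint together: Bravo ∪ Flint = {1, 2, 3, 4, 5, 6, 7, 8, 9, 10} — every product is covered.
No single catalogue has all 10 products (the largest, Atlas, has 8), so 2 is optimal.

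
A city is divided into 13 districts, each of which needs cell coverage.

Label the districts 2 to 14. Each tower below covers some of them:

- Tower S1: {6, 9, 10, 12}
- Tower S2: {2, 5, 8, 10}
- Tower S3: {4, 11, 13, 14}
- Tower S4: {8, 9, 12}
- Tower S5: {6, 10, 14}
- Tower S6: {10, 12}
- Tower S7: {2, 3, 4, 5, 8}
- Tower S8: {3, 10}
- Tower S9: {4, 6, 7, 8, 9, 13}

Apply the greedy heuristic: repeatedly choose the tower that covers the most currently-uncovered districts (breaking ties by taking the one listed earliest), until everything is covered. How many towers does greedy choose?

Greedy: pick S9 (covers 6 new) → pick S2 (covers 3 new) → pick S3 (covers 2 new) → pick S1 (covers 1 new) → pick S7 (covers 1 new). Total picks: 5.
(The true minimum cover uses only 4 towers, so greedy is not optimal here.)

5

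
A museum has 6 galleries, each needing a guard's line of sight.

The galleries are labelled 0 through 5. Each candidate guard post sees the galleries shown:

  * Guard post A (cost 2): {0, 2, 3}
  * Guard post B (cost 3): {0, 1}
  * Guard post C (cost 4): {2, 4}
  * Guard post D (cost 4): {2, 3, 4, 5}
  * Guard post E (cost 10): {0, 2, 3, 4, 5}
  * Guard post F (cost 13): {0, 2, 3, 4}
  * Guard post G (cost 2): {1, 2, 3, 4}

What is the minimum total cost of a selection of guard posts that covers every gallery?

7

B, D together cover every gallery (B ∪ D = {0, 1, 2, 3, 4, 5}); total cost 3 + 4 = 7.
The greedy pick G, A, D costs 8; no covering selection beats 7.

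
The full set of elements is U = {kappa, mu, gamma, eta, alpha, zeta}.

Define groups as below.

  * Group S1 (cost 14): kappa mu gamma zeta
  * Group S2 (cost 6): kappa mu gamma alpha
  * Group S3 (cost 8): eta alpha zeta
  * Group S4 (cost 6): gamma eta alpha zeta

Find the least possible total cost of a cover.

12

S2, S4 together cover every element (S2 ∪ S4 = {kappa, mu, gamma, eta, alpha, zeta}); total cost 6 + 6 = 12.
No covering selection has total cost below 12.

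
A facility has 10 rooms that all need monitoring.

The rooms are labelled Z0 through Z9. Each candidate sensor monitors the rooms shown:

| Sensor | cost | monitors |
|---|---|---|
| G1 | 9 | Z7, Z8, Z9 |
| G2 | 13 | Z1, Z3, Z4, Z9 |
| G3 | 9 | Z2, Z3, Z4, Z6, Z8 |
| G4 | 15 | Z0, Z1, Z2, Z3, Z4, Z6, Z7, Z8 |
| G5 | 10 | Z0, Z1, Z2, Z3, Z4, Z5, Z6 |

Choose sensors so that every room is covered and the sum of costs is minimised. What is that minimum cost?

G1, G5 together cover every room (G1 ∪ G5 = {Z0, Z1, Z2, Z3, Z4, Z5, Z6, Z7, Z8, Z9}); total cost 9 + 10 = 19.
No covering selection has total cost below 19.

19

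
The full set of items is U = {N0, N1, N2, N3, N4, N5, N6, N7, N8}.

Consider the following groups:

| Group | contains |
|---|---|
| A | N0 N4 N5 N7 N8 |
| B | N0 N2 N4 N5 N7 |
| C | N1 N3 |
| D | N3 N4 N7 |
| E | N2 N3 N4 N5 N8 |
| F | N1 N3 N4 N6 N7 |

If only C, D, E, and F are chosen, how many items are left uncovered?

1

Union of C, D, E, F = {N1, N2, N3, N4, N5, N6, N7, N8}.
Not covered: N0 — 1 item.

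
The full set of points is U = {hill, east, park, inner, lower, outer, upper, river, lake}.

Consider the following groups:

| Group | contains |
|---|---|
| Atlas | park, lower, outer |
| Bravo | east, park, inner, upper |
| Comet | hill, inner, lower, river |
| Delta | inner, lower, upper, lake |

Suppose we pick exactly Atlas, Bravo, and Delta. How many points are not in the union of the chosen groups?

2

Union of Atlas, Bravo, Delta = {east, park, inner, lower, outer, upper, lake}.
Not covered: hill, river — 2 points.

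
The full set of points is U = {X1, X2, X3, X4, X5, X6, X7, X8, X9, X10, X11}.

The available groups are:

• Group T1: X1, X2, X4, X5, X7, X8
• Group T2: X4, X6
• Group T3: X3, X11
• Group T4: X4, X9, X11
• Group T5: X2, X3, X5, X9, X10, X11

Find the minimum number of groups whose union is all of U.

3

T1 and T2 and T5 together: T1 ∪ T2 ∪ T5 = {X1, X2, X3, X4, X5, X6, X7, X8, X9, X10, X11} — every point is covered.
Only T1 contains X1, so T1 is forced; the remaining 5 points need at least 2 more groups (each remaining group adds at most 4) — so at least 3 groups are needed, and 3 is optimal.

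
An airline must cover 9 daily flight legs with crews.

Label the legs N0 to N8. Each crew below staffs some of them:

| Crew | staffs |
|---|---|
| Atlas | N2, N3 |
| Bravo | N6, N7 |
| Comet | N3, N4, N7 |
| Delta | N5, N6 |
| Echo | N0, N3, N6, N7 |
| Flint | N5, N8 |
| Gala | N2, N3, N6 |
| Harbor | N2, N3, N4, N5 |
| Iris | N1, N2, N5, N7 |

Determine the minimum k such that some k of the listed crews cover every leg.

Take {Echo, Flint, Harbor, Iris}. Their union is {N0, N1, N2, N3, N4, N5, N6, N7, N8}, which is all 9 legs.
No 3 of the 9 crews cover everything (all 84 combinations miss at least one leg), so 4 is optimal.

4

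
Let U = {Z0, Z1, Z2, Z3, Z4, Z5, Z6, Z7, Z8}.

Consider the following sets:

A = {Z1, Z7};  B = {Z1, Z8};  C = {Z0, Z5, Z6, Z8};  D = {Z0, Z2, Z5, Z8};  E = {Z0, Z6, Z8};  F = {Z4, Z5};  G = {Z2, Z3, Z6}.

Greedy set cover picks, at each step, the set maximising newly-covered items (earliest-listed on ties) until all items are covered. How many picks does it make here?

4

Greedy: pick C (covers 4 new) → pick A (covers 2 new) → pick G (covers 2 new) → pick F (covers 1 new). Total picks: 4.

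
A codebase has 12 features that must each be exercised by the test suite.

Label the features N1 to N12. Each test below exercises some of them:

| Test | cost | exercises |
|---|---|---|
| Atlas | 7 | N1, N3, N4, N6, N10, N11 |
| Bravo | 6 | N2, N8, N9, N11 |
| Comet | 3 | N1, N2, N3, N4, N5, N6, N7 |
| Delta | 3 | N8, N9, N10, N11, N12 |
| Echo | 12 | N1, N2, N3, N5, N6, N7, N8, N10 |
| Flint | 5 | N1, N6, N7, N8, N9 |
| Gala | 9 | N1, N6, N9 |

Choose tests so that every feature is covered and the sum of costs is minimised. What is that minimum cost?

Comet, Delta together cover every feature (Comet ∪ Delta = {N1, N2, N3, N4, N5, N6, N7, N8, N9, N10, N11, N12}); total cost 3 + 3 = 6.
No covering selection has total cost below 6.

6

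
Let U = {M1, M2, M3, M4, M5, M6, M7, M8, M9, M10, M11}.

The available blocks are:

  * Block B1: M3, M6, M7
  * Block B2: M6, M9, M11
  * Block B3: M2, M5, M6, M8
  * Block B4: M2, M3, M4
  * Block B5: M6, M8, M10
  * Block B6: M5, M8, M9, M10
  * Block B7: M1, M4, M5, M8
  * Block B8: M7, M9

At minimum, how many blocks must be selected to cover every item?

B2 and B4 and B6 and B7 and B8 together: B2 ∪ B4 ∪ B6 ∪ B7 ∪ B8 = {M1, M2, M3, M4, M5, M6, M7, M8, M9, M10, M11} — every item is covered.
No 4 of the 8 blocks cover everything (all 70 combinations miss at least one item), so 5 is optimal.

5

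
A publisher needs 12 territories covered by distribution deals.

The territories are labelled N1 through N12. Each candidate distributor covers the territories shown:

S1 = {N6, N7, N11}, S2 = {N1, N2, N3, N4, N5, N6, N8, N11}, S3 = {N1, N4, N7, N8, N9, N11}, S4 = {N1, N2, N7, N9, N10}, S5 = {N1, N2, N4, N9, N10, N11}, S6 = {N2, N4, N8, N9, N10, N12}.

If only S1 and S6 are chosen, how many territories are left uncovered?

3

Union of S1, S6 = {N2, N4, N6, N7, N8, N9, N10, N11, N12}.
Not covered: N1, N3, N5 — 3 territories.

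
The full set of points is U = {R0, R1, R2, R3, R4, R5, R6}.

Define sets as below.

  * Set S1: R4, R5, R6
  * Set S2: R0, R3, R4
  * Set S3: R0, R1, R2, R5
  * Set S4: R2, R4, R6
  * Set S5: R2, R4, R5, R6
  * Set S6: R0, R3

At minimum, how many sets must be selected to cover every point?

3

S3 and S4 and S6 together: S3 ∪ S4 ∪ S6 = {R0, R1, R2, R3, R4, R5, R6} — every point is covered.
Only S3 contains R1, so S3 is forced; the remaining 3 points need at least 2 more sets (each remaining set adds at most 2) — so at least 3 sets are needed, and 3 is optimal.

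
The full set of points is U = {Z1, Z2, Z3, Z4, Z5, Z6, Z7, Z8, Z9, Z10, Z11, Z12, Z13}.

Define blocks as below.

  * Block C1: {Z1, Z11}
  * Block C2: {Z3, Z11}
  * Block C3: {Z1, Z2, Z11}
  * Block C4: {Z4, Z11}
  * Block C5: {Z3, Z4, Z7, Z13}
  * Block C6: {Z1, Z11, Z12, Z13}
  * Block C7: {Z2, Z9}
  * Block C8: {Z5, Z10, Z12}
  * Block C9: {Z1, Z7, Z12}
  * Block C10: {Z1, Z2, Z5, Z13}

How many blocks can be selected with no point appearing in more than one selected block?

4

C1, C5, C7, C8 are pairwise disjoint (C1={Z1,Z11}; C5={Z3,Z4,Z7,Z13}; C7={Z2,Z9}; C8={Z5,Z10,Z12}).
Every remaining block overlaps one of these, and no 5 of the listed blocks are pairwise disjoint, so 4 is the maximum.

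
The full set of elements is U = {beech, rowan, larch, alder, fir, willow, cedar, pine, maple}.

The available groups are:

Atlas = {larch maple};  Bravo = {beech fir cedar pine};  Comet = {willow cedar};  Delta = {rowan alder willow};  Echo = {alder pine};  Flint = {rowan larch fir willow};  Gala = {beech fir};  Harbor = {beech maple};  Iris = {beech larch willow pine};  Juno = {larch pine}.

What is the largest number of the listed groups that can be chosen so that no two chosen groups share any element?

Atlas, Comet, Echo, Gala are pairwise disjoint (Atlas={larch,maple}; Comet={willow,cedar}; Echo={alder,pine}; Gala={beech,fir}).
Every remaining group overlaps one of these, and no 5 of the listed groups are pairwise disjoint, so 4 is the maximum.

4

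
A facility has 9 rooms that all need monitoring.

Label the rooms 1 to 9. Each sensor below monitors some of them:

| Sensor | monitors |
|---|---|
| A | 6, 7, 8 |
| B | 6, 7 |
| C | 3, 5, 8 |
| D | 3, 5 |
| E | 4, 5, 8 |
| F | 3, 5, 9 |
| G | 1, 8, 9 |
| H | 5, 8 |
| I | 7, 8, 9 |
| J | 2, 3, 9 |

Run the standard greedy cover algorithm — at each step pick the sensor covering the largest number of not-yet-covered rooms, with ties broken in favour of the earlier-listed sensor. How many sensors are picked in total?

5

Greedy: pick A (covers 3 new) → pick F (covers 3 new) → pick E (covers 1 new) → pick G (covers 1 new) → pick J (covers 1 new). Total picks: 5.
(The true minimum cover uses only 4 sensors, so greedy is not optimal here.)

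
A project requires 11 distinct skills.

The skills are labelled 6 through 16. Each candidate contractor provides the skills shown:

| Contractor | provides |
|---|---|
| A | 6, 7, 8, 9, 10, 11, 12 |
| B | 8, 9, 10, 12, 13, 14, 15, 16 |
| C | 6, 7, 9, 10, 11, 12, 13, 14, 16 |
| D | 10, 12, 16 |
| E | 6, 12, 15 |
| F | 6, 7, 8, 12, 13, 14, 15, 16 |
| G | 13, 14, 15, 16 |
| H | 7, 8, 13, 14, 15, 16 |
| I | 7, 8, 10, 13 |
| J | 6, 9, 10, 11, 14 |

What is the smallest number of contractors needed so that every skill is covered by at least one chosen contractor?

Take {A, G}. Their union is {6, 7, 8, 9, 10, 11, 12, 13, 14, 15, 16}, which is all 11 skills.
No single contractor has all 11 skills (the largest, C, has 9), so 2 is optimal.

2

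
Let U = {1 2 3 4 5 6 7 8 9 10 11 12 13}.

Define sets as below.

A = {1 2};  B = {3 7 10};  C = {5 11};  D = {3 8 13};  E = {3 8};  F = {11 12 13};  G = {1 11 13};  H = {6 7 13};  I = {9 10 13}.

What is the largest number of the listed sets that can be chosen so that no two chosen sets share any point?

4

A, C, E, I are pairwise disjoint (A={1,2}; C={5,11}; E={3,8}; I={9,10,13}).
Every remaining set overlaps one of these, and no 5 of the listed sets are pairwise disjoint, so 4 is the maximum.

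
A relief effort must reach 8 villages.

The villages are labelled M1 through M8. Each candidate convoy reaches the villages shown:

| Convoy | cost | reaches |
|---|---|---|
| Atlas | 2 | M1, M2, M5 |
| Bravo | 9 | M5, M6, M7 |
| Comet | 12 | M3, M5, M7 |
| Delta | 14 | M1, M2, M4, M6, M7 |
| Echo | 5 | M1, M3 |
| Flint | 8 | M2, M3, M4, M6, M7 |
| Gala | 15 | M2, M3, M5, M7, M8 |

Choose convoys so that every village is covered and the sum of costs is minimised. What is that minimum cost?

Atlas, Flint, Gala together cover every village (Atlas ∪ Flint ∪ Gala = {M1, M2, M3, M4, M5, M6, M7, M8}); total cost 2 + 8 + 15 = 25.
No covering selection has total cost below 25.

25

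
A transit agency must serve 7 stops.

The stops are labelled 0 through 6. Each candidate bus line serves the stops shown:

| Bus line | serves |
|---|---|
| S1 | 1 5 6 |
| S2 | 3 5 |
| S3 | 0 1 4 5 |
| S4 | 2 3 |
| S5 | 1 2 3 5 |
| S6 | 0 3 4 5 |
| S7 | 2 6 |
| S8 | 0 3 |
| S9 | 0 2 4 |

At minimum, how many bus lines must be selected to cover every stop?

Take {S3, S7, S8}. Their union is {0, 1, 2, 3, 4, 5, 6}, which is all 7 stops.
No 2 of the 9 bus lines cover everything (all 36 combinations miss at least one stop), so 3 is optimal.

3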